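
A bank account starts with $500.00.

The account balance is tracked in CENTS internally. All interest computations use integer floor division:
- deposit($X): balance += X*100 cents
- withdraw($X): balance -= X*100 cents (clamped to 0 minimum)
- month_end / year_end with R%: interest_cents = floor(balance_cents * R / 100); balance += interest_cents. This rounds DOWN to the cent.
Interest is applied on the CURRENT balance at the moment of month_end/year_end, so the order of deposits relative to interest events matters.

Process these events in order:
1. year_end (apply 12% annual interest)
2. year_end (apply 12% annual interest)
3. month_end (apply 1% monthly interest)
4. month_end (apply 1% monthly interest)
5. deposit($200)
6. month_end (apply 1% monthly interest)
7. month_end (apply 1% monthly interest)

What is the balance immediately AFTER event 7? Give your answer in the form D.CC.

Answer: 856.67

Derivation:
After 1 (year_end (apply 12% annual interest)): balance=$560.00 total_interest=$60.00
After 2 (year_end (apply 12% annual interest)): balance=$627.20 total_interest=$127.20
After 3 (month_end (apply 1% monthly interest)): balance=$633.47 total_interest=$133.47
After 4 (month_end (apply 1% monthly interest)): balance=$639.80 total_interest=$139.80
After 5 (deposit($200)): balance=$839.80 total_interest=$139.80
After 6 (month_end (apply 1% monthly interest)): balance=$848.19 total_interest=$148.19
After 7 (month_end (apply 1% monthly interest)): balance=$856.67 total_interest=$156.67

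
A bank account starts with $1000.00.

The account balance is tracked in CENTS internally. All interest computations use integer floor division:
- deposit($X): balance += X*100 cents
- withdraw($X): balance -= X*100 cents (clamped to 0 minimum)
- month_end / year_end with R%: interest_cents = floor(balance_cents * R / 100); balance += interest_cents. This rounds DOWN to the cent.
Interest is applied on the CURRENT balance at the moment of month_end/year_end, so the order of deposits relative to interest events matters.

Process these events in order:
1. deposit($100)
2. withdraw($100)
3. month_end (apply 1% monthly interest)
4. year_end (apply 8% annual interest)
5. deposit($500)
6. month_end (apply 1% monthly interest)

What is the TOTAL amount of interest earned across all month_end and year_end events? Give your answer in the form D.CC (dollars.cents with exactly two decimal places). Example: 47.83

After 1 (deposit($100)): balance=$1100.00 total_interest=$0.00
After 2 (withdraw($100)): balance=$1000.00 total_interest=$0.00
After 3 (month_end (apply 1% monthly interest)): balance=$1010.00 total_interest=$10.00
After 4 (year_end (apply 8% annual interest)): balance=$1090.80 total_interest=$90.80
After 5 (deposit($500)): balance=$1590.80 total_interest=$90.80
After 6 (month_end (apply 1% monthly interest)): balance=$1606.70 total_interest=$106.70

Answer: 106.70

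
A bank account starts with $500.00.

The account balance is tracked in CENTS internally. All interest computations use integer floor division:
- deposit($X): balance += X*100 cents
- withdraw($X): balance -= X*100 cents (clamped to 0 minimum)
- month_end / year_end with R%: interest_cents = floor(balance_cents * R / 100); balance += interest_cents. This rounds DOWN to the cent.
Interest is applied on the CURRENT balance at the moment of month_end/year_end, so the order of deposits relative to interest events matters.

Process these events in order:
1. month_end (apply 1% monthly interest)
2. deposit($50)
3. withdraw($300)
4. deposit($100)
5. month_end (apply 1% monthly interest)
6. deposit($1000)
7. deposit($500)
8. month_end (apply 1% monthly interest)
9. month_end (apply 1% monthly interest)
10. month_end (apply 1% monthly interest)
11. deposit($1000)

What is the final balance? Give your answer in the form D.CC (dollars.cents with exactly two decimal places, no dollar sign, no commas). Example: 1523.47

After 1 (month_end (apply 1% monthly interest)): balance=$505.00 total_interest=$5.00
After 2 (deposit($50)): balance=$555.00 total_interest=$5.00
After 3 (withdraw($300)): balance=$255.00 total_interest=$5.00
After 4 (deposit($100)): balance=$355.00 total_interest=$5.00
After 5 (month_end (apply 1% monthly interest)): balance=$358.55 total_interest=$8.55
After 6 (deposit($1000)): balance=$1358.55 total_interest=$8.55
After 7 (deposit($500)): balance=$1858.55 total_interest=$8.55
After 8 (month_end (apply 1% monthly interest)): balance=$1877.13 total_interest=$27.13
After 9 (month_end (apply 1% monthly interest)): balance=$1895.90 total_interest=$45.90
After 10 (month_end (apply 1% monthly interest)): balance=$1914.85 total_interest=$64.85
After 11 (deposit($1000)): balance=$2914.85 total_interest=$64.85

Answer: 2914.85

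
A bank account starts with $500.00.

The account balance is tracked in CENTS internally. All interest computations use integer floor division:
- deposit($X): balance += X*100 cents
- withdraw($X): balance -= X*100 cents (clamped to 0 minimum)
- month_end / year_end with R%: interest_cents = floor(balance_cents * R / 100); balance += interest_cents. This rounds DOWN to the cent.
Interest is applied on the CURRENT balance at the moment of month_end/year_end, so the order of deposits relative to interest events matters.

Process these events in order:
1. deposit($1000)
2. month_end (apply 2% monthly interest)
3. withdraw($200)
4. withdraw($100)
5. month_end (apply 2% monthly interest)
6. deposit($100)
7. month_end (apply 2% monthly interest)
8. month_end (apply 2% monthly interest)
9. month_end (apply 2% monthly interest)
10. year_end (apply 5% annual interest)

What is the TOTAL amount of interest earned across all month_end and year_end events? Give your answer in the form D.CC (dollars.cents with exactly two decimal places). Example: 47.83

Answer: 209.37

Derivation:
After 1 (deposit($1000)): balance=$1500.00 total_interest=$0.00
After 2 (month_end (apply 2% monthly interest)): balance=$1530.00 total_interest=$30.00
After 3 (withdraw($200)): balance=$1330.00 total_interest=$30.00
After 4 (withdraw($100)): balance=$1230.00 total_interest=$30.00
After 5 (month_end (apply 2% monthly interest)): balance=$1254.60 total_interest=$54.60
After 6 (deposit($100)): balance=$1354.60 total_interest=$54.60
After 7 (month_end (apply 2% monthly interest)): balance=$1381.69 total_interest=$81.69
After 8 (month_end (apply 2% monthly interest)): balance=$1409.32 total_interest=$109.32
After 9 (month_end (apply 2% monthly interest)): balance=$1437.50 total_interest=$137.50
After 10 (year_end (apply 5% annual interest)): balance=$1509.37 total_interest=$209.37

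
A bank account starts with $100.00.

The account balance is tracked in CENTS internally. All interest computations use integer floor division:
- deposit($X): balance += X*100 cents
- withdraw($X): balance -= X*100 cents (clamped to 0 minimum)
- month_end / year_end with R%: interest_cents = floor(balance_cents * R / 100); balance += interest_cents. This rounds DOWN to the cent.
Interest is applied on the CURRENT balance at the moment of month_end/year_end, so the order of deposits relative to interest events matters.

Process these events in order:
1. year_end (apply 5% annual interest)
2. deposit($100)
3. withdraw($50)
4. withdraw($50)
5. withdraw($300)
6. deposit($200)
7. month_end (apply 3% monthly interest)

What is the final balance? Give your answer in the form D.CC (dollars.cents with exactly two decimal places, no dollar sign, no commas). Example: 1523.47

After 1 (year_end (apply 5% annual interest)): balance=$105.00 total_interest=$5.00
After 2 (deposit($100)): balance=$205.00 total_interest=$5.00
After 3 (withdraw($50)): balance=$155.00 total_interest=$5.00
After 4 (withdraw($50)): balance=$105.00 total_interest=$5.00
After 5 (withdraw($300)): balance=$0.00 total_interest=$5.00
After 6 (deposit($200)): balance=$200.00 total_interest=$5.00
After 7 (month_end (apply 3% monthly interest)): balance=$206.00 total_interest=$11.00

Answer: 206.00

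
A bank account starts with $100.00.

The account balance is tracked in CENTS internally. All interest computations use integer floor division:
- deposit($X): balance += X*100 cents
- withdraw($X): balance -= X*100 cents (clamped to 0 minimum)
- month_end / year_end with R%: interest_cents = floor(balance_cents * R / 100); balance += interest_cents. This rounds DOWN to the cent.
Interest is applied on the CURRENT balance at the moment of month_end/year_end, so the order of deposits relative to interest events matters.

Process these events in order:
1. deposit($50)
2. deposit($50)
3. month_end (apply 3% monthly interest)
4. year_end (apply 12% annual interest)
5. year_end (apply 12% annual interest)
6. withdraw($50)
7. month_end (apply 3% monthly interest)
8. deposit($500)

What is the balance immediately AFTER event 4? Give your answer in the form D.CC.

After 1 (deposit($50)): balance=$150.00 total_interest=$0.00
After 2 (deposit($50)): balance=$200.00 total_interest=$0.00
After 3 (month_end (apply 3% monthly interest)): balance=$206.00 total_interest=$6.00
After 4 (year_end (apply 12% annual interest)): balance=$230.72 total_interest=$30.72

Answer: 230.72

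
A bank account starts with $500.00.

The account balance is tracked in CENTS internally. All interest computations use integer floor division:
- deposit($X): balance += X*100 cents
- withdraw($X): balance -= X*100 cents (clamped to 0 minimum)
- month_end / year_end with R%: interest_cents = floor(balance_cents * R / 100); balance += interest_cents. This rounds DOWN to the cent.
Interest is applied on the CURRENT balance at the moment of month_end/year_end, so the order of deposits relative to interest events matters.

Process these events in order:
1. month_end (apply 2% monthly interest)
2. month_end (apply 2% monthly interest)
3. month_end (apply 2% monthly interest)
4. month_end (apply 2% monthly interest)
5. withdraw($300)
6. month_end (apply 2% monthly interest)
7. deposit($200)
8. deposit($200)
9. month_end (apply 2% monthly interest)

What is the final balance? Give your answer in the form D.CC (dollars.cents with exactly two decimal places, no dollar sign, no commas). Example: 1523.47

After 1 (month_end (apply 2% monthly interest)): balance=$510.00 total_interest=$10.00
After 2 (month_end (apply 2% monthly interest)): balance=$520.20 total_interest=$20.20
After 3 (month_end (apply 2% monthly interest)): balance=$530.60 total_interest=$30.60
After 4 (month_end (apply 2% monthly interest)): balance=$541.21 total_interest=$41.21
After 5 (withdraw($300)): balance=$241.21 total_interest=$41.21
After 6 (month_end (apply 2% monthly interest)): balance=$246.03 total_interest=$46.03
After 7 (deposit($200)): balance=$446.03 total_interest=$46.03
After 8 (deposit($200)): balance=$646.03 total_interest=$46.03
After 9 (month_end (apply 2% monthly interest)): balance=$658.95 total_interest=$58.95

Answer: 658.95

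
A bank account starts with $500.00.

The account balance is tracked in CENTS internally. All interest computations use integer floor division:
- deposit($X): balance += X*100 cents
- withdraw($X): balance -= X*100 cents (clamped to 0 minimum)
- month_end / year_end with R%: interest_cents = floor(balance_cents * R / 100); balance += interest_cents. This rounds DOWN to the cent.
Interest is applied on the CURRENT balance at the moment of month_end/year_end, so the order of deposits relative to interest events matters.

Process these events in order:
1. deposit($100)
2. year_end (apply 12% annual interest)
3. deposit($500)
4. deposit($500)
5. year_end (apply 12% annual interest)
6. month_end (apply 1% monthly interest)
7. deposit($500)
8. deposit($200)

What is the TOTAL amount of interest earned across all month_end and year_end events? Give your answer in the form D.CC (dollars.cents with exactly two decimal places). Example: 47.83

After 1 (deposit($100)): balance=$600.00 total_interest=$0.00
After 2 (year_end (apply 12% annual interest)): balance=$672.00 total_interest=$72.00
After 3 (deposit($500)): balance=$1172.00 total_interest=$72.00
After 4 (deposit($500)): balance=$1672.00 total_interest=$72.00
After 5 (year_end (apply 12% annual interest)): balance=$1872.64 total_interest=$272.64
After 6 (month_end (apply 1% monthly interest)): balance=$1891.36 total_interest=$291.36
After 7 (deposit($500)): balance=$2391.36 total_interest=$291.36
After 8 (deposit($200)): balance=$2591.36 total_interest=$291.36

Answer: 291.36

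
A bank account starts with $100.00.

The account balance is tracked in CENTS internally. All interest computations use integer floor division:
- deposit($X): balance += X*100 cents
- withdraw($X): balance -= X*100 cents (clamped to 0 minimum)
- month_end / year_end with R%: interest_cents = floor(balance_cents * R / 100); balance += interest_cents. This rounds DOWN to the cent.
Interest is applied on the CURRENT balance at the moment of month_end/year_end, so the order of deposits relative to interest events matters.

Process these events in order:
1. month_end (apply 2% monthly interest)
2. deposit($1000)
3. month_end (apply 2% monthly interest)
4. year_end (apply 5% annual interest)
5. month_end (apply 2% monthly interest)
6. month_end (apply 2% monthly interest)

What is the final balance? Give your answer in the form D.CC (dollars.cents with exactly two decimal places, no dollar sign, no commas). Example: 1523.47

After 1 (month_end (apply 2% monthly interest)): balance=$102.00 total_interest=$2.00
After 2 (deposit($1000)): balance=$1102.00 total_interest=$2.00
After 3 (month_end (apply 2% monthly interest)): balance=$1124.04 total_interest=$24.04
After 4 (year_end (apply 5% annual interest)): balance=$1180.24 total_interest=$80.24
After 5 (month_end (apply 2% monthly interest)): balance=$1203.84 total_interest=$103.84
After 6 (month_end (apply 2% monthly interest)): balance=$1227.91 total_interest=$127.91

Answer: 1227.91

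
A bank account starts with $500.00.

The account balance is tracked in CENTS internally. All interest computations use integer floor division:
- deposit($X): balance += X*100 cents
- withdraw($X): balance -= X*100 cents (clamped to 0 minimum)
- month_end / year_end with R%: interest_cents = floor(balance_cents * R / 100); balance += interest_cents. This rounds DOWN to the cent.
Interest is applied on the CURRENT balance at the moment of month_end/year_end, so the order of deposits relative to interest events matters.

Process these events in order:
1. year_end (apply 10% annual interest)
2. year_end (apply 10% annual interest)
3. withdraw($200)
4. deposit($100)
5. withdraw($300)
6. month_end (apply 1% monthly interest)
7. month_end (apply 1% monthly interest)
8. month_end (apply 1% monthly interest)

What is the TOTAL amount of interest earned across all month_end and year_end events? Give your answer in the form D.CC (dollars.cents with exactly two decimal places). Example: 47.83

Answer: 111.21

Derivation:
After 1 (year_end (apply 10% annual interest)): balance=$550.00 total_interest=$50.00
After 2 (year_end (apply 10% annual interest)): balance=$605.00 total_interest=$105.00
After 3 (withdraw($200)): balance=$405.00 total_interest=$105.00
After 4 (deposit($100)): balance=$505.00 total_interest=$105.00
After 5 (withdraw($300)): balance=$205.00 total_interest=$105.00
After 6 (month_end (apply 1% monthly interest)): balance=$207.05 total_interest=$107.05
After 7 (month_end (apply 1% monthly interest)): balance=$209.12 total_interest=$109.12
After 8 (month_end (apply 1% monthly interest)): balance=$211.21 total_interest=$111.21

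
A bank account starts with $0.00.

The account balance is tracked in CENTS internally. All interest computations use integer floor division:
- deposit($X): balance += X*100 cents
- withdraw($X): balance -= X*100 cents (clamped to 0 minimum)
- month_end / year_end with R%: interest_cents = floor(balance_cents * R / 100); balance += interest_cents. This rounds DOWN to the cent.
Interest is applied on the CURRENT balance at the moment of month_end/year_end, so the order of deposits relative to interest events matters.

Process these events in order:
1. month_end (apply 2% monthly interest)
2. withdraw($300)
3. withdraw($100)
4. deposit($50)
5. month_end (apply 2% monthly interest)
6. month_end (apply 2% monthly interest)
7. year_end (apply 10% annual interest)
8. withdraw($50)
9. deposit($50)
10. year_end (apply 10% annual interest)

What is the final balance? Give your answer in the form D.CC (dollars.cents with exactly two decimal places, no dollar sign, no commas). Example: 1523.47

After 1 (month_end (apply 2% monthly interest)): balance=$0.00 total_interest=$0.00
After 2 (withdraw($300)): balance=$0.00 total_interest=$0.00
After 3 (withdraw($100)): balance=$0.00 total_interest=$0.00
After 4 (deposit($50)): balance=$50.00 total_interest=$0.00
After 5 (month_end (apply 2% monthly interest)): balance=$51.00 total_interest=$1.00
After 6 (month_end (apply 2% monthly interest)): balance=$52.02 total_interest=$2.02
After 7 (year_end (apply 10% annual interest)): balance=$57.22 total_interest=$7.22
After 8 (withdraw($50)): balance=$7.22 total_interest=$7.22
After 9 (deposit($50)): balance=$57.22 total_interest=$7.22
After 10 (year_end (apply 10% annual interest)): balance=$62.94 total_interest=$12.94

Answer: 62.94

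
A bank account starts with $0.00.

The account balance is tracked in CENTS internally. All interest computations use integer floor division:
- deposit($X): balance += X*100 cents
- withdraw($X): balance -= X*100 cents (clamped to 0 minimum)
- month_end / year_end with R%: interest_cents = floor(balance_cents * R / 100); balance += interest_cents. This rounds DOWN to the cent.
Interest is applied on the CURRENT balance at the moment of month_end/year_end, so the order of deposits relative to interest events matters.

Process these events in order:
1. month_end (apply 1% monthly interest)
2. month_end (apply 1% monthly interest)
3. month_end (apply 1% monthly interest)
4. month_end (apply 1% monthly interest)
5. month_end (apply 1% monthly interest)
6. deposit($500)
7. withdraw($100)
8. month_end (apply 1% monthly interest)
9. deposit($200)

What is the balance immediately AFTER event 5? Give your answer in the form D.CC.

Answer: 0.00

Derivation:
After 1 (month_end (apply 1% monthly interest)): balance=$0.00 total_interest=$0.00
After 2 (month_end (apply 1% monthly interest)): balance=$0.00 total_interest=$0.00
After 3 (month_end (apply 1% monthly interest)): balance=$0.00 total_interest=$0.00
After 4 (month_end (apply 1% monthly interest)): balance=$0.00 total_interest=$0.00
After 5 (month_end (apply 1% monthly interest)): balance=$0.00 total_interest=$0.00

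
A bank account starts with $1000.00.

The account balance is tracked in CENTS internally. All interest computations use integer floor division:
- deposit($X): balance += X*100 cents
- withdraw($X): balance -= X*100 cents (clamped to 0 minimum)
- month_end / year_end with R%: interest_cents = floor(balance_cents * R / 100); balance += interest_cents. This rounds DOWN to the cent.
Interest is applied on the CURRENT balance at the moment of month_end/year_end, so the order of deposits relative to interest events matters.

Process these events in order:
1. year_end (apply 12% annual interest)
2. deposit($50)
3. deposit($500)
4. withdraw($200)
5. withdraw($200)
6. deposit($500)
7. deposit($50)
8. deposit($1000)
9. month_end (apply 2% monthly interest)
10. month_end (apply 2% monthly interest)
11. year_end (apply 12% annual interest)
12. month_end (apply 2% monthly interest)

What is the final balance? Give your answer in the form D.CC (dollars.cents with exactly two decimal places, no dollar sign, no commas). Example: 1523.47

Answer: 3351.70

Derivation:
After 1 (year_end (apply 12% annual interest)): balance=$1120.00 total_interest=$120.00
After 2 (deposit($50)): balance=$1170.00 total_interest=$120.00
After 3 (deposit($500)): balance=$1670.00 total_interest=$120.00
After 4 (withdraw($200)): balance=$1470.00 total_interest=$120.00
After 5 (withdraw($200)): balance=$1270.00 total_interest=$120.00
After 6 (deposit($500)): balance=$1770.00 total_interest=$120.00
After 7 (deposit($50)): balance=$1820.00 total_interest=$120.00
After 8 (deposit($1000)): balance=$2820.00 total_interest=$120.00
After 9 (month_end (apply 2% monthly interest)): balance=$2876.40 total_interest=$176.40
After 10 (month_end (apply 2% monthly interest)): balance=$2933.92 total_interest=$233.92
After 11 (year_end (apply 12% annual interest)): balance=$3285.99 total_interest=$585.99
After 12 (month_end (apply 2% monthly interest)): balance=$3351.70 total_interest=$651.70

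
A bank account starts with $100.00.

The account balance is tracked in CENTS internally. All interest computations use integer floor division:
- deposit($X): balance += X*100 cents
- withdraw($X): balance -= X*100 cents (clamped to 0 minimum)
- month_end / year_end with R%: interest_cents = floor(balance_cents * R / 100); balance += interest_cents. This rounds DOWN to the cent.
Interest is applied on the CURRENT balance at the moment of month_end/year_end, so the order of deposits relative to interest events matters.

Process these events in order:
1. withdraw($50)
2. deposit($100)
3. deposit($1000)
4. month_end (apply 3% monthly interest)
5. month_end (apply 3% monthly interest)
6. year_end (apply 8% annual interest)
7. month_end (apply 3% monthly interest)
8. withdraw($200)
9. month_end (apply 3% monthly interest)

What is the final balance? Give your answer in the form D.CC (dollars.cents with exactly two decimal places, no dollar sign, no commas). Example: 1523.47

After 1 (withdraw($50)): balance=$50.00 total_interest=$0.00
After 2 (deposit($100)): balance=$150.00 total_interest=$0.00
After 3 (deposit($1000)): balance=$1150.00 total_interest=$0.00
After 4 (month_end (apply 3% monthly interest)): balance=$1184.50 total_interest=$34.50
After 5 (month_end (apply 3% monthly interest)): balance=$1220.03 total_interest=$70.03
After 6 (year_end (apply 8% annual interest)): balance=$1317.63 total_interest=$167.63
After 7 (month_end (apply 3% monthly interest)): balance=$1357.15 total_interest=$207.15
After 8 (withdraw($200)): balance=$1157.15 total_interest=$207.15
After 9 (month_end (apply 3% monthly interest)): balance=$1191.86 total_interest=$241.86

Answer: 1191.86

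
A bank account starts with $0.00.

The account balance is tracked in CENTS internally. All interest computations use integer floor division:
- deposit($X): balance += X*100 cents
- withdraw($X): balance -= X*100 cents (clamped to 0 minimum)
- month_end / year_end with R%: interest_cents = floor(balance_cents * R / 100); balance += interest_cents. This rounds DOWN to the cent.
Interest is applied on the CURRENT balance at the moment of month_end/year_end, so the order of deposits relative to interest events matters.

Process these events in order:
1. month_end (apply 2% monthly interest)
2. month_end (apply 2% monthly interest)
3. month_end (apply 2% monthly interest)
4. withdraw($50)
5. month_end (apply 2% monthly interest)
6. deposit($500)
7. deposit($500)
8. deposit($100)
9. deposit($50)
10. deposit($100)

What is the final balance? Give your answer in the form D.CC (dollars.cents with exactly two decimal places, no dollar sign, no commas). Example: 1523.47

After 1 (month_end (apply 2% monthly interest)): balance=$0.00 total_interest=$0.00
After 2 (month_end (apply 2% monthly interest)): balance=$0.00 total_interest=$0.00
After 3 (month_end (apply 2% monthly interest)): balance=$0.00 total_interest=$0.00
After 4 (withdraw($50)): balance=$0.00 total_interest=$0.00
After 5 (month_end (apply 2% monthly interest)): balance=$0.00 total_interest=$0.00
After 6 (deposit($500)): balance=$500.00 total_interest=$0.00
After 7 (deposit($500)): balance=$1000.00 total_interest=$0.00
After 8 (deposit($100)): balance=$1100.00 total_interest=$0.00
After 9 (deposit($50)): balance=$1150.00 total_interest=$0.00
After 10 (deposit($100)): balance=$1250.00 total_interest=$0.00

Answer: 1250.00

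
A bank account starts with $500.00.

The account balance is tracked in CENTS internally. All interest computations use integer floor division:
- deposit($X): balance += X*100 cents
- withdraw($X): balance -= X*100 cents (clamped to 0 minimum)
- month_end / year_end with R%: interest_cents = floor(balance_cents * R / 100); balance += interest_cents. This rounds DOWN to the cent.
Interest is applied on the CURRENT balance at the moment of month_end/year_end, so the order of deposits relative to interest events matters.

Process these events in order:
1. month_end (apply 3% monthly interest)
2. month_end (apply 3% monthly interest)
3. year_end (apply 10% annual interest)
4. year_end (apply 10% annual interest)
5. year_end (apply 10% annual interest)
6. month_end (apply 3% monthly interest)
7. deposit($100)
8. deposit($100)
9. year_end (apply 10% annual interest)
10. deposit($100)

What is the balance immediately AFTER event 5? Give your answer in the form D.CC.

Answer: 706.01

Derivation:
After 1 (month_end (apply 3% monthly interest)): balance=$515.00 total_interest=$15.00
After 2 (month_end (apply 3% monthly interest)): balance=$530.45 total_interest=$30.45
After 3 (year_end (apply 10% annual interest)): balance=$583.49 total_interest=$83.49
After 4 (year_end (apply 10% annual interest)): balance=$641.83 total_interest=$141.83
After 5 (year_end (apply 10% annual interest)): balance=$706.01 total_interest=$206.01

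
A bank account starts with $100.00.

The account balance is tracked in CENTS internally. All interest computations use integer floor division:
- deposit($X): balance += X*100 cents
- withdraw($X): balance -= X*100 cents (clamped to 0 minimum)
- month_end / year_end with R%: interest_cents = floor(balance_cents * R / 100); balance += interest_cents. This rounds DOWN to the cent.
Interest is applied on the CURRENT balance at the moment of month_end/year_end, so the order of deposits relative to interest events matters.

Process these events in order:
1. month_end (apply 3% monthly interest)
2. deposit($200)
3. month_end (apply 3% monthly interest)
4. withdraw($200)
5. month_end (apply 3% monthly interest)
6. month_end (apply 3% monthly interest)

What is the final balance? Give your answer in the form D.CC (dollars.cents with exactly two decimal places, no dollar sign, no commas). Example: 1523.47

After 1 (month_end (apply 3% monthly interest)): balance=$103.00 total_interest=$3.00
After 2 (deposit($200)): balance=$303.00 total_interest=$3.00
After 3 (month_end (apply 3% monthly interest)): balance=$312.09 total_interest=$12.09
After 4 (withdraw($200)): balance=$112.09 total_interest=$12.09
After 5 (month_end (apply 3% monthly interest)): balance=$115.45 total_interest=$15.45
After 6 (month_end (apply 3% monthly interest)): balance=$118.91 total_interest=$18.91

Answer: 118.91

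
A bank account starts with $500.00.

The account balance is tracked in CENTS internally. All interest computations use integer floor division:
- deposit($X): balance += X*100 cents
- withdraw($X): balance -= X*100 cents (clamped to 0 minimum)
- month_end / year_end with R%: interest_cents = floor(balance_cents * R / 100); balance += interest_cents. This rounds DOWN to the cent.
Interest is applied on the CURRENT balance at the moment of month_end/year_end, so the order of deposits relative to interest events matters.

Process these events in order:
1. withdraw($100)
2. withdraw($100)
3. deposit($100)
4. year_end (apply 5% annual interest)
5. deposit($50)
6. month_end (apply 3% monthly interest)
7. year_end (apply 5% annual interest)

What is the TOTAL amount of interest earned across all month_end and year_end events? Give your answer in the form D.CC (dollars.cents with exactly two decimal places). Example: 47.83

After 1 (withdraw($100)): balance=$400.00 total_interest=$0.00
After 2 (withdraw($100)): balance=$300.00 total_interest=$0.00
After 3 (deposit($100)): balance=$400.00 total_interest=$0.00
After 4 (year_end (apply 5% annual interest)): balance=$420.00 total_interest=$20.00
After 5 (deposit($50)): balance=$470.00 total_interest=$20.00
After 6 (month_end (apply 3% monthly interest)): balance=$484.10 total_interest=$34.10
After 7 (year_end (apply 5% annual interest)): balance=$508.30 total_interest=$58.30

Answer: 58.30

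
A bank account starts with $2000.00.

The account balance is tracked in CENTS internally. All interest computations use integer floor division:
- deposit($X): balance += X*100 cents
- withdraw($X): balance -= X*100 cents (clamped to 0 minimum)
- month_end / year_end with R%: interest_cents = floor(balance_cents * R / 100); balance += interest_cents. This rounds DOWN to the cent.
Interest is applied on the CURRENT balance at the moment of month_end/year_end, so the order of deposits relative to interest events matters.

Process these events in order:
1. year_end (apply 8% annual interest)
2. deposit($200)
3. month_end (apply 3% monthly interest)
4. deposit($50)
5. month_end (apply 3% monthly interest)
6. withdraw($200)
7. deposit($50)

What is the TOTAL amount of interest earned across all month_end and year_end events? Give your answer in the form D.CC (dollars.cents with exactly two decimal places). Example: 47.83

After 1 (year_end (apply 8% annual interest)): balance=$2160.00 total_interest=$160.00
After 2 (deposit($200)): balance=$2360.00 total_interest=$160.00
After 3 (month_end (apply 3% monthly interest)): balance=$2430.80 total_interest=$230.80
After 4 (deposit($50)): balance=$2480.80 total_interest=$230.80
After 5 (month_end (apply 3% monthly interest)): balance=$2555.22 total_interest=$305.22
After 6 (withdraw($200)): balance=$2355.22 total_interest=$305.22
After 7 (deposit($50)): balance=$2405.22 total_interest=$305.22

Answer: 305.22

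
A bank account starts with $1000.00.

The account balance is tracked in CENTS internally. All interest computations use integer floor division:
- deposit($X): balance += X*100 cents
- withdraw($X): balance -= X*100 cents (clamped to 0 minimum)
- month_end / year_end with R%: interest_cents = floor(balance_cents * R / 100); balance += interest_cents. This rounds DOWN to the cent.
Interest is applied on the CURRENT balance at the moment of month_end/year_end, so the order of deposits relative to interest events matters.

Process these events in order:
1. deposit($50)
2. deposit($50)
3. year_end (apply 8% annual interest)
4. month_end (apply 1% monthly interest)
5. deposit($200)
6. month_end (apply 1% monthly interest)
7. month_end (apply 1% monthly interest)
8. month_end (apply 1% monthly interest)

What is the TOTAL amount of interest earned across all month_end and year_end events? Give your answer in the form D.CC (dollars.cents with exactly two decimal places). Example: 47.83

After 1 (deposit($50)): balance=$1050.00 total_interest=$0.00
After 2 (deposit($50)): balance=$1100.00 total_interest=$0.00
After 3 (year_end (apply 8% annual interest)): balance=$1188.00 total_interest=$88.00
After 4 (month_end (apply 1% monthly interest)): balance=$1199.88 total_interest=$99.88
After 5 (deposit($200)): balance=$1399.88 total_interest=$99.88
After 6 (month_end (apply 1% monthly interest)): balance=$1413.87 total_interest=$113.87
After 7 (month_end (apply 1% monthly interest)): balance=$1428.00 total_interest=$128.00
After 8 (month_end (apply 1% monthly interest)): balance=$1442.28 total_interest=$142.28

Answer: 142.28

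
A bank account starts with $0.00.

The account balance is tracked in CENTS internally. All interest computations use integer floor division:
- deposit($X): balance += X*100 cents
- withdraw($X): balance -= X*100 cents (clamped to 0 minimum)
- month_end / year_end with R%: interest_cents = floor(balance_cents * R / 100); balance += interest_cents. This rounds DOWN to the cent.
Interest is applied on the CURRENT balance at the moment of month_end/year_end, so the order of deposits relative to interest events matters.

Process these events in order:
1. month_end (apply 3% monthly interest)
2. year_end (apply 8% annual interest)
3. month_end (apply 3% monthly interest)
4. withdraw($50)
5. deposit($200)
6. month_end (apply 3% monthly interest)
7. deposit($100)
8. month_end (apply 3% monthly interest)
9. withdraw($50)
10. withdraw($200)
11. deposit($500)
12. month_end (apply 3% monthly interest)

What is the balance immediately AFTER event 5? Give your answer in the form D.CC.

After 1 (month_end (apply 3% monthly interest)): balance=$0.00 total_interest=$0.00
After 2 (year_end (apply 8% annual interest)): balance=$0.00 total_interest=$0.00
After 3 (month_end (apply 3% monthly interest)): balance=$0.00 total_interest=$0.00
After 4 (withdraw($50)): balance=$0.00 total_interest=$0.00
After 5 (deposit($200)): balance=$200.00 total_interest=$0.00

Answer: 200.00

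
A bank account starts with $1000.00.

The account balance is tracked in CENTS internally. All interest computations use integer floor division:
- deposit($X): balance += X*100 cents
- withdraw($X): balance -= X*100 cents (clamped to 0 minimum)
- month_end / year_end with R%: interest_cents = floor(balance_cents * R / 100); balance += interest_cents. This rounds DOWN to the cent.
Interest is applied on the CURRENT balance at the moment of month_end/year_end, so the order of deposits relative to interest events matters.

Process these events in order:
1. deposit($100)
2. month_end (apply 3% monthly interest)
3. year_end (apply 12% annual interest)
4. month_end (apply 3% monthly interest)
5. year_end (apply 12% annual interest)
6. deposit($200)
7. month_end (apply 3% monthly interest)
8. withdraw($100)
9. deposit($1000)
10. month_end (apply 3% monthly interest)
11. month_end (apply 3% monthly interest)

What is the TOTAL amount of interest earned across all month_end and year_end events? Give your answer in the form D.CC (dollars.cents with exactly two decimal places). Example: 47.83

After 1 (deposit($100)): balance=$1100.00 total_interest=$0.00
After 2 (month_end (apply 3% monthly interest)): balance=$1133.00 total_interest=$33.00
After 3 (year_end (apply 12% annual interest)): balance=$1268.96 total_interest=$168.96
After 4 (month_end (apply 3% monthly interest)): balance=$1307.02 total_interest=$207.02
After 5 (year_end (apply 12% annual interest)): balance=$1463.86 total_interest=$363.86
After 6 (deposit($200)): balance=$1663.86 total_interest=$363.86
After 7 (month_end (apply 3% monthly interest)): balance=$1713.77 total_interest=$413.77
After 8 (withdraw($100)): balance=$1613.77 total_interest=$413.77
After 9 (deposit($1000)): balance=$2613.77 total_interest=$413.77
After 10 (month_end (apply 3% monthly interest)): balance=$2692.18 total_interest=$492.18
After 11 (month_end (apply 3% monthly interest)): balance=$2772.94 total_interest=$572.94

Answer: 572.94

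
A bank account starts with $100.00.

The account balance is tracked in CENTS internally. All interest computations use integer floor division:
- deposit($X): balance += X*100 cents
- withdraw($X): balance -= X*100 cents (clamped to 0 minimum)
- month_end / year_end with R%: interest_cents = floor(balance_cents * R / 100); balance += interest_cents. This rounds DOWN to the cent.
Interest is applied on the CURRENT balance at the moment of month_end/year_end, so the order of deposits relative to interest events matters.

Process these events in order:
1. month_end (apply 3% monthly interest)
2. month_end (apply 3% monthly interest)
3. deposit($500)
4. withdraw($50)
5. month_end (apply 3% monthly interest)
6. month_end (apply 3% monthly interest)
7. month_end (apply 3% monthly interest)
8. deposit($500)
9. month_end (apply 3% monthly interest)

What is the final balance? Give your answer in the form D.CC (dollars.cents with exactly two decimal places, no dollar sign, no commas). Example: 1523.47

Answer: 1140.86

Derivation:
After 1 (month_end (apply 3% monthly interest)): balance=$103.00 total_interest=$3.00
After 2 (month_end (apply 3% monthly interest)): balance=$106.09 total_interest=$6.09
After 3 (deposit($500)): balance=$606.09 total_interest=$6.09
After 4 (withdraw($50)): balance=$556.09 total_interest=$6.09
After 5 (month_end (apply 3% monthly interest)): balance=$572.77 total_interest=$22.77
After 6 (month_end (apply 3% monthly interest)): balance=$589.95 total_interest=$39.95
After 7 (month_end (apply 3% monthly interest)): balance=$607.64 total_interest=$57.64
After 8 (deposit($500)): balance=$1107.64 total_interest=$57.64
After 9 (month_end (apply 3% monthly interest)): balance=$1140.86 total_interest=$90.86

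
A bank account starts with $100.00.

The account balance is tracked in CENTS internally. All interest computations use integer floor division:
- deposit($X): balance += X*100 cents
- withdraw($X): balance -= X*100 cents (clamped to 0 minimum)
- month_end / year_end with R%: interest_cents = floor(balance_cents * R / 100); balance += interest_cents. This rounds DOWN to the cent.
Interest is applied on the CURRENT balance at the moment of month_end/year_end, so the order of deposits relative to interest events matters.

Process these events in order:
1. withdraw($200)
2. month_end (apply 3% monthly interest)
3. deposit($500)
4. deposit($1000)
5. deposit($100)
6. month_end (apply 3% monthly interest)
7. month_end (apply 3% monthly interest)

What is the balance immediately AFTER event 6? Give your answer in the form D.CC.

After 1 (withdraw($200)): balance=$0.00 total_interest=$0.00
After 2 (month_end (apply 3% monthly interest)): balance=$0.00 total_interest=$0.00
After 3 (deposit($500)): balance=$500.00 total_interest=$0.00
After 4 (deposit($1000)): balance=$1500.00 total_interest=$0.00
After 5 (deposit($100)): balance=$1600.00 total_interest=$0.00
After 6 (month_end (apply 3% monthly interest)): balance=$1648.00 total_interest=$48.00

Answer: 1648.00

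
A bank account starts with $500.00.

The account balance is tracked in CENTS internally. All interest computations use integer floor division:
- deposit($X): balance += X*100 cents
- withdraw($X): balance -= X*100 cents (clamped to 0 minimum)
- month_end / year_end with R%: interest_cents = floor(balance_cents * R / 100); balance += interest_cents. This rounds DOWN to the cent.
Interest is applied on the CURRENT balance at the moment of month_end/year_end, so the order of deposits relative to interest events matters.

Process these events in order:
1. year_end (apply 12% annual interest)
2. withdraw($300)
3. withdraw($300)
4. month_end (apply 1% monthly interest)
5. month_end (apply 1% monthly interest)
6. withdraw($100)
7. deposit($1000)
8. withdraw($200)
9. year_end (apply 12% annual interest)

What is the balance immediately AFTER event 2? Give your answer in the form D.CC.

Answer: 260.00

Derivation:
After 1 (year_end (apply 12% annual interest)): balance=$560.00 total_interest=$60.00
After 2 (withdraw($300)): balance=$260.00 total_interest=$60.00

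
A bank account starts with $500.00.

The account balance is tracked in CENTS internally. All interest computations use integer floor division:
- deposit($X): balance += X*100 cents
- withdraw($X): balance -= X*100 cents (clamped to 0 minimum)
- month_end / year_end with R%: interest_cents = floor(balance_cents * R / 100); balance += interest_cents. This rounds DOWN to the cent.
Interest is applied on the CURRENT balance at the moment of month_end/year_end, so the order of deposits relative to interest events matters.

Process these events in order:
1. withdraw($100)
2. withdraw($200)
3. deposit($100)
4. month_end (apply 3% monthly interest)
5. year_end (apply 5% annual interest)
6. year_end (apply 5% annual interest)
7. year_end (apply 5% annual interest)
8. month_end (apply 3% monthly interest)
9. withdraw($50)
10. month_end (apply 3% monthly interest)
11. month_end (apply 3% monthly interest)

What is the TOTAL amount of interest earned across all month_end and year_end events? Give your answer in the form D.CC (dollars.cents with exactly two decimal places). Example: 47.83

After 1 (withdraw($100)): balance=$400.00 total_interest=$0.00
After 2 (withdraw($200)): balance=$200.00 total_interest=$0.00
After 3 (deposit($100)): balance=$300.00 total_interest=$0.00
After 4 (month_end (apply 3% monthly interest)): balance=$309.00 total_interest=$9.00
After 5 (year_end (apply 5% annual interest)): balance=$324.45 total_interest=$24.45
After 6 (year_end (apply 5% annual interest)): balance=$340.67 total_interest=$40.67
After 7 (year_end (apply 5% annual interest)): balance=$357.70 total_interest=$57.70
After 8 (month_end (apply 3% monthly interest)): balance=$368.43 total_interest=$68.43
After 9 (withdraw($50)): balance=$318.43 total_interest=$68.43
After 10 (month_end (apply 3% monthly interest)): balance=$327.98 total_interest=$77.98
After 11 (month_end (apply 3% monthly interest)): balance=$337.81 total_interest=$87.81

Answer: 87.81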